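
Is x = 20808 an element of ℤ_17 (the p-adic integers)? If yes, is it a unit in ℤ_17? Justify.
x ∈ ℤ_17 but not a unit; v_17(x) = 2 > 0

ℤ_17 = {x ∈ ℚ_17 : v_17(x) ≥ 0} and ℤ_17^× = {x ∈ ℤ_17 : v_17(x) = 0}. Here v_17(20808) = v_17(num) − v_17(den) = 2; compare against these criteria.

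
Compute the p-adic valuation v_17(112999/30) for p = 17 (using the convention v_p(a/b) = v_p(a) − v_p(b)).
v_17(112999/30) = 3

Factor powers of 17 from the numerator and denominator of the reduced fraction: 112999 = 17^3 · 23 and 30 = 17^0 · 30. Apply v_p(a/b) = v_p(a) − v_p(b): v_17(112999/30) = 3 − 0 = 3.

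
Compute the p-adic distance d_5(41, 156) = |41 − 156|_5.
d_5(41, 156) = 1/5

Step 1 — x − y = 41 − 156 = -115. Step 2 — v_5(-115) = 1 (factor: -115 = −(5^1 · 23); the sign does not affect v_p). Step 3 — |x − y|_5 = 5^{-1} = 1/5.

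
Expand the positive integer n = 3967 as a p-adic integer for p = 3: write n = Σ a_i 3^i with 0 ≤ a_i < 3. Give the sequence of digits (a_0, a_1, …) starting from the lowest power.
(a_0, a_1, …) = (1, 2, 2, 2, 0, 1, 2, 1)

Repeated division by 3 gives the digits low-to-high: 3967 = 1 + 2·3^1 + 2·3^2 + 2·3^3 + 1·3^5 + 2·3^6 + 1·3^7. Digit sequence: (1, 2, 2, 2, 0, 1, 2, 1).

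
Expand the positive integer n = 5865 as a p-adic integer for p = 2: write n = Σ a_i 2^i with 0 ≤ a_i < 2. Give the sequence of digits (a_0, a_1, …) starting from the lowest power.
(a_0, a_1, …) = (1, 0, 0, 1, 0, 1, 1, 1, 0, 1, 1, 0, 1)

Repeated division by 2 gives the digits low-to-high: 5865 = 1 + 1·2^3 + 1·2^5 + 1·2^6 + 1·2^7 + 1·2^9 + 1·2^10 + 1·2^12. Digit sequence: (1, 0, 0, 1, 0, 1, 1, 1, 0, 1, 1, 0, 1).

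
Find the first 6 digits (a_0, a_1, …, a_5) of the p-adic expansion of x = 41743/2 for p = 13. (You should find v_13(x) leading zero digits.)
(a_0, …, a_5) = (0, 0, 0, 3, 7, 6)

v_13(41743/2) = 3, so a_0 = ... = a_2 = 0. Factor out: x = 13^3 · u with u = 19/2 a unit in ℤ_13. Expand u iteratively via a_{v+i} = u_i mod 13, u_{i+1} = (u_i − a_{v+i})/13:
  u_0 = 19/2;  a_3 = 3;  u_1 = (u_0 − 3)/13 = 1/2
  u_1 = 1/2;  a_4 = 7;  u_2 = (u_1 − 7)/13 = -1/2
  u_2 = -1/2;  a_5 = 6;  u_3 = (u_2 − 6)/13 = -1/2
Digits: (0, 0, 0, 3, 7, 6).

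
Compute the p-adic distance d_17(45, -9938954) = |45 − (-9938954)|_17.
d_17(45, -9938954) = 1/1419857

Step 1 — x − y = 45 − (-9938954) = 9938999. Step 2 — v_17(9938999) = 5 (factor: 9938999 = (17^5 · 7); the sign does not affect v_p). Step 3 — |x − y|_17 = 17^{-5} = 1/1419857.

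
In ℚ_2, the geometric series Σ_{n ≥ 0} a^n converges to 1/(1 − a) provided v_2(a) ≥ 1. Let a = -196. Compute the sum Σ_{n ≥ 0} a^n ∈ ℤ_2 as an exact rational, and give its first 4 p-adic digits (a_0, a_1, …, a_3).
Σ a^n = 1/(1 − a) = 1/197;  first 4 digits = (1, 0, 1, 1)

v_2(a) = 2 ≥ 1, so the series converges in ℤ_2 to 1/(1 − a) = 1/(1 − (-196)) = 1/197. Expand this rational in ℤ_2: compute digits iteratively via d_i = x_i mod 2, x_{i+1} = (x_i − d_i)/2. The first 4 digits are (1, 0, 1, 1).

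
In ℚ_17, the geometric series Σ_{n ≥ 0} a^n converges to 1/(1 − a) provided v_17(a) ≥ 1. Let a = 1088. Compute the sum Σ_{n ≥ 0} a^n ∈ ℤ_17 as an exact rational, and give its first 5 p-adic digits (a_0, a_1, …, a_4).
Σ a^n = 1/(1 − a) = -1/1087;  first 5 digits = (1, 13, 2, 7, 16)

v_17(a) = 1 ≥ 1, so the series converges in ℤ_17 to 1/(1 − a) = 1/(1 − 1088) = -1/1087. Expand this rational in ℤ_17: compute digits iteratively via d_i = x_i mod 17, x_{i+1} = (x_i − d_i)/17. The first 5 digits are (1, 13, 2, 7, 16).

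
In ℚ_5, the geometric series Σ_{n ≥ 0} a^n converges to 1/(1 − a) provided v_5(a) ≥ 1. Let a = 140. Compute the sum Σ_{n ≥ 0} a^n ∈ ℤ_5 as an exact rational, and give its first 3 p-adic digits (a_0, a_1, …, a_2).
Σ a^n = 1/(1 − a) = -1/139;  first 3 digits = (1, 3, 4)

v_5(a) = 1 ≥ 1, so the series converges in ℤ_5 to 1/(1 − a) = 1/(1 − 140) = -1/139. Expand this rational in ℤ_5: compute digits iteratively via d_i = x_i mod 5, x_{i+1} = (x_i − d_i)/5. The first 3 digits are (1, 3, 4).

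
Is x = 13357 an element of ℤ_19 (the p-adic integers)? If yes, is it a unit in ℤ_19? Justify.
x ∈ ℤ_19 but not a unit; v_19(x) = 2 > 0

ℤ_19 = {x ∈ ℚ_19 : v_19(x) ≥ 0} and ℤ_19^× = {x ∈ ℤ_19 : v_19(x) = 0}. Here v_19(13357) = v_19(num) − v_19(den) = 2; compare against these criteria.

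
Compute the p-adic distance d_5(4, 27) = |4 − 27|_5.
d_5(4, 27) = 1

Step 1 — x − y = 4 − 27 = -23. Step 2 — v_5(-23) = 0 (factor: -23 = −(5^0 · 23); the sign does not affect v_p). Step 3 — |x − y|_5 = 5^{0} = 1.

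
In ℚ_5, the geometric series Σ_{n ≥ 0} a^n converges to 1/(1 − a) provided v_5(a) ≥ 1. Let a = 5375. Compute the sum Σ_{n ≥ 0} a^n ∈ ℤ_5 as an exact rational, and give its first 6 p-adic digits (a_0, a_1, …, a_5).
Σ a^n = 1/(1 − a) = -1/5374;  first 6 digits = (1, 0, 0, 3, 3, 1)

v_5(a) = 3 ≥ 1, so the series converges in ℤ_5 to 1/(1 − a) = 1/(1 − 5375) = -1/5374. Expand this rational in ℤ_5: compute digits iteratively via d_i = x_i mod 5, x_{i+1} = (x_i − d_i)/5. The first 6 digits are (1, 0, 0, 3, 3, 1).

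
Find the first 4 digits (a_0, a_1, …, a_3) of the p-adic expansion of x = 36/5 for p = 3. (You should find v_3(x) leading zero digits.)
(a_0, …, a_3) = (0, 0, 2, 2)

v_3(36/5) = 2, so a_0 = ... = a_1 = 0. Factor out: x = 3^2 · u with u = 4/5 a unit in ℤ_3. Expand u iteratively via a_{v+i} = u_i mod 3, u_{i+1} = (u_i − a_{v+i})/3:
  u_0 = 4/5;  a_2 = 2;  u_1 = (u_0 − 2)/3 = -2/5
  u_1 = -2/5;  a_3 = 2;  u_2 = (u_1 − 2)/3 = -4/5
Digits: (0, 0, 2, 2).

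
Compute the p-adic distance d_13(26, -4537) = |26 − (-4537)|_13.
d_13(26, -4537) = 1/169

Step 1 — x − y = 26 − (-4537) = 4563. Step 2 — v_13(4563) = 2 (factor: 4563 = (13^2 · 27); the sign does not affect v_p). Step 3 — |x − y|_13 = 13^{-2} = 1/169.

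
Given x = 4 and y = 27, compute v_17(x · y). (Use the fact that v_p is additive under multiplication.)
v_17(108) = 0

v_p(x) = 0 (factor: 4 = 17^0 · 4); v_p(y) = 0 (factor: 27 = 17^0 · 27). Additivity: v_p(xy) = v_p(x) + v_p(y) = 0 + 0 = 0. (Direct check: xy = 108 = 17^0 · (108).)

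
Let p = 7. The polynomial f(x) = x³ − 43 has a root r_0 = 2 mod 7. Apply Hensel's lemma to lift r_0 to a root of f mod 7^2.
r_1 = 9 (mod 49)

Hensel: r_{i+1} = r_i − f(r_i)/f′(r_i) mod 7^{i+2}, where f′(x) = 3x². Iterate:
  r_0 = 2 (mod 7)
  r_1 = 9 (mod 49)
Final: r = 9 with f(r) ≡ 0 mod 7^2.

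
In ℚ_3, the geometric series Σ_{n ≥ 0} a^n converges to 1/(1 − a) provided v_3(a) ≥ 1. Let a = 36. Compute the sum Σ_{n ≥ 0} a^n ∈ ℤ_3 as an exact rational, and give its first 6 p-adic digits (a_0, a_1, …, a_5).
Σ a^n = 1/(1 − a) = -1/35;  first 6 digits = (1, 0, 1, 1, 1, 2)

v_3(a) = 2 ≥ 1, so the series converges in ℤ_3 to 1/(1 − a) = 1/(1 − 36) = -1/35. Expand this rational in ℤ_3: compute digits iteratively via d_i = x_i mod 3, x_{i+1} = (x_i − d_i)/3. The first 6 digits are (1, 0, 1, 1, 1, 2).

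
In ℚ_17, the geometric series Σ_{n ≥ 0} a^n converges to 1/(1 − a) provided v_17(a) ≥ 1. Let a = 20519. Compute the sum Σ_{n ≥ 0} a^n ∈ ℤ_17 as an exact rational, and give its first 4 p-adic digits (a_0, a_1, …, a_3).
Σ a^n = 1/(1 − a) = -1/20518;  first 4 digits = (1, 0, 3, 4)

v_17(a) = 2 ≥ 1, so the series converges in ℤ_17 to 1/(1 − a) = 1/(1 − 20519) = -1/20518. Expand this rational in ℤ_17: compute digits iteratively via d_i = x_i mod 17, x_{i+1} = (x_i − d_i)/17. The first 4 digits are (1, 0, 3, 4).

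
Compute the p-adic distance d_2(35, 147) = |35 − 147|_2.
d_2(35, 147) = 1/16

Step 1 — x − y = 35 − 147 = -112. Step 2 — v_2(-112) = 4 (factor: -112 = −(2^4 · 7); the sign does not affect v_p). Step 3 — |x − y|_2 = 2^{-4} = 1/16.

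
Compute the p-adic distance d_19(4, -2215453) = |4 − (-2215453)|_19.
d_19(4, -2215453) = 1/130321

Step 1 — x − y = 4 − (-2215453) = 2215457. Step 2 — v_19(2215457) = 4 (factor: 2215457 = (19^4 · 17); the sign does not affect v_p). Step 3 — |x − y|_19 = 19^{-4} = 1/130321.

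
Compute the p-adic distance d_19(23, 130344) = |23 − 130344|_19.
d_19(23, 130344) = 1/130321

Step 1 — x − y = 23 − 130344 = -130321. Step 2 — v_19(-130321) = 4 (factor: -130321 = −(19^4 · 1); the sign does not affect v_p). Step 3 — |x − y|_19 = 19^{-4} = 1/130321.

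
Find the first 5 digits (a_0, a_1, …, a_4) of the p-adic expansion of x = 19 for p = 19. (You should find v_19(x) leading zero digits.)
(a_0, …, a_4) = (0, 1, 0, 0, 0)

v_19(19) = 1, so a_0 = ... = a_0 = 0. Factor out: x = 19^1 · u with u = 1 a unit in ℤ_19. Expand u iteratively via a_{v+i} = u_i mod 19, u_{i+1} = (u_i − a_{v+i})/19:
  u_0 = 1;  a_1 = 1;  u_1 = (u_0 − 1)/19 = 0
  u_1 = 0;  a_2 = 0;  u_2 = (u_1 − 0)/19 = 0
  u_2 = 0;  a_3 = 0;  u_3 = (u_2 − 0)/19 = 0
  u_3 = 0;  a_4 = 0;  u_4 = (u_3 − 0)/19 = 0
Digits: (0, 1, 0, 0, 0).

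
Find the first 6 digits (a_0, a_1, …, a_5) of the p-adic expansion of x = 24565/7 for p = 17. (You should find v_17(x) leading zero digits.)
(a_0, …, a_5) = (0, 0, 0, 8, 2, 12)

v_17(24565/7) = 3, so a_0 = ... = a_2 = 0. Factor out: x = 17^3 · u with u = 5/7 a unit in ℤ_17. Expand u iteratively via a_{v+i} = u_i mod 17, u_{i+1} = (u_i − a_{v+i})/17:
  u_0 = 5/7;  a_3 = 8;  u_1 = (u_0 − 8)/17 = -3/7
  u_1 = -3/7;  a_4 = 2;  u_2 = (u_1 − 2)/17 = -1/7
  u_2 = -1/7;  a_5 = 12;  u_3 = (u_2 − 12)/17 = -5/7
Digits: (0, 0, 0, 8, 2, 12).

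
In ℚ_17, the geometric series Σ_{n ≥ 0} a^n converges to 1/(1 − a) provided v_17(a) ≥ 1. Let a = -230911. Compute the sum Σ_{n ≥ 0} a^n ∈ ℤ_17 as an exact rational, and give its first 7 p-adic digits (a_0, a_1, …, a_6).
Σ a^n = 1/(1 − a) = 1/230912;  first 7 digits = (1, 0, 0, 4, 14, 16, 15)

v_17(a) = 3 ≥ 1, so the series converges in ℤ_17 to 1/(1 − a) = 1/(1 − (-230911)) = 1/230912. Expand this rational in ℤ_17: compute digits iteratively via d_i = x_i mod 17, x_{i+1} = (x_i − d_i)/17. The first 7 digits are (1, 0, 0, 4, 14, 16, 15).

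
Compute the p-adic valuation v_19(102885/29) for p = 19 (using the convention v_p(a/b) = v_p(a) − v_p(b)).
v_19(102885/29) = 3

Factor powers of 19 from the numerator and denominator of the reduced fraction: 102885 = 19^3 · 15 and 29 = 19^0 · 29. Apply v_p(a/b) = v_p(a) − v_p(b): v_19(102885/29) = 3 − 0 = 3.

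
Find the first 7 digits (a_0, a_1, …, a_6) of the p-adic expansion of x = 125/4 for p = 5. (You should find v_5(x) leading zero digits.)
(a_0, …, a_6) = (0, 0, 0, 4, 3, 3, 3)

v_5(125/4) = 3, so a_0 = ... = a_2 = 0. Factor out: x = 5^3 · u with u = 1/4 a unit in ℤ_5. Expand u iteratively via a_{v+i} = u_i mod 5, u_{i+1} = (u_i − a_{v+i})/5:
  u_0 = 1/4;  a_3 = 4;  u_1 = (u_0 − 4)/5 = -3/4
  u_1 = -3/4;  a_4 = 3;  u_2 = (u_1 − 3)/5 = -3/4
  u_2 = -3/4;  a_5 = 3;  u_3 = (u_2 − 3)/5 = -3/4
  u_3 = -3/4;  a_6 = 3;  u_4 = (u_3 − 3)/5 = -3/4
Digits: (0, 0, 0, 4, 3, 3, 3).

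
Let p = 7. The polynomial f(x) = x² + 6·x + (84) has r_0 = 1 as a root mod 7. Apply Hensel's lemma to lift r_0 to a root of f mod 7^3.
r_2 = 155 (mod 343)

Hensel: r_{i+1} = r_i − f(r_i)·(f′(r_i))^{-1} mod 7^{i+2}, f′(x) = 2x + 6. Iterate:
  r_0 = 1 (mod 7)
  r_1 = 8 (mod 49)
  r_2 = 155 (mod 343)
Final: r = 155 satisfies f(r) ≡ 0 mod 7^3.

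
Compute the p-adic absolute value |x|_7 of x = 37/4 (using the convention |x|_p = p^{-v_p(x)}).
|37/4|_7 = 1

Step 1 — compute v_7(x) by factoring powers of 7 out of the numerator and denominator: v_7(37/4) = 0. Step 2 — apply |x|_p = p^{-v_p(x)} = 7^{0} = 1.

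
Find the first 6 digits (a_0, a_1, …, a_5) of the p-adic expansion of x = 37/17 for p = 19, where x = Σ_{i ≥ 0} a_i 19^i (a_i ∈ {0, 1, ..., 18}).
(a_0, …, a_5) = (10, 13, 6, 3, 11, 5)

v_19(37/17) = 0 (numerator and denominator both coprime to 19), so x ∈ ℤ_19^×. Compute digits iteratively via a_i = x_i mod 19, x_{i+1} = (x_i − a_i)/19, with x_0 = x:
  x_0 = 37/17;  a_0 = 10;  x_1 = (x_0 − 10)/19 = -7/17
  x_1 = -7/17;  a_1 = 13;  x_2 = (x_1 − 13)/19 = -12/17
  x_2 = -12/17;  a_2 = 6;  x_3 = (x_2 − 6)/19 = -6/17
  x_3 = -6/17;  a_3 = 3;  x_4 = (x_3 − 3)/19 = -3/17
  x_4 = -3/17;  a_4 = 11;  x_5 = (x_4 − 11)/19 = -10/17
  x_5 = -10/17;  a_5 = 5;  x_6 = (x_5 − 5)/19 = -5/17
Digits: (10, 13, 6, 3, 11, 5).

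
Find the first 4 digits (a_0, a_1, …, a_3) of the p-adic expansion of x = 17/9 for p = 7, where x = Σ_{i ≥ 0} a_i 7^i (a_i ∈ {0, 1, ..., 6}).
(a_0, …, a_3) = (5, 5, 0, 3)

v_7(17/9) = 0 (numerator and denominator both coprime to 7), so x ∈ ℤ_7^×. Compute digits iteratively via a_i = x_i mod 7, x_{i+1} = (x_i − a_i)/7, with x_0 = x:
  x_0 = 17/9;  a_0 = 5;  x_1 = (x_0 − 5)/7 = -4/9
  x_1 = -4/9;  a_1 = 5;  x_2 = (x_1 − 5)/7 = -7/9
  x_2 = -7/9;  a_2 = 0;  x_3 = (x_2 − 0)/7 = -1/9
  x_3 = -1/9;  a_3 = 3;  x_4 = (x_3 − 3)/7 = -4/9
Digits: (5, 5, 0, 3).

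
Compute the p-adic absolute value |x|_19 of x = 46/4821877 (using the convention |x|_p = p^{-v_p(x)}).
|46/4821877|_19 = 130321

Step 1 — compute v_19(x) by factoring powers of 19 out of the numerator and denominator: v_19(46/4821877) = -4. Step 2 — apply |x|_p = p^{-v_p(x)} = 19^{4} = 130321.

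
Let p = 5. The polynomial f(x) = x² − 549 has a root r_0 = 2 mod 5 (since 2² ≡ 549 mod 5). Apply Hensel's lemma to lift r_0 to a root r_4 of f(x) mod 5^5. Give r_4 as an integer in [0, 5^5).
r_4 = 1382 (mod 3125)

Hensel's recurrence: r_{i+1} = r_i − f(r_i)·(f′(r_i))^{-1} mod 5^{i+2}, with f′(x) = 2x. Iterate:
  r_0 = 2 (mod 5)
  r_1 = 7 (mod 25)
  r_2 = 7 (mod 125)
  r_3 = 132 (mod 625)
  r_4 = 1382 (mod 3125)
Final: r_4 = 1382, and one checks f(r_4) ≡ 0 mod 5^5.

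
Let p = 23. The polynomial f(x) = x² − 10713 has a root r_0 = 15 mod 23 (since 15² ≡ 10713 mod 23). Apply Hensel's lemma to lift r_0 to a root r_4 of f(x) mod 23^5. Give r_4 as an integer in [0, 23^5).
r_4 = 6260868 (mod 6436343)

Hensel's recurrence: r_{i+1} = r_i − f(r_i)·(f′(r_i))^{-1} mod 23^{i+2}, with f′(x) = 2x. Iterate:
  r_0 = 15 (mod 23)
  r_1 = 153 (mod 529)
  r_2 = 7030 (mod 12167)
  r_3 = 104366 (mod 279841)
  r_4 = 6260868 (mod 6436343)
Final: r_4 = 6260868, and one checks f(r_4) ≡ 0 mod 23^5.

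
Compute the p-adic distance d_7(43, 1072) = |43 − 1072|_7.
d_7(43, 1072) = 1/343

Step 1 — x − y = 43 − 1072 = -1029. Step 2 — v_7(-1029) = 3 (factor: -1029 = −(7^3 · 3); the sign does not affect v_p). Step 3 — |x − y|_7 = 7^{-3} = 1/343.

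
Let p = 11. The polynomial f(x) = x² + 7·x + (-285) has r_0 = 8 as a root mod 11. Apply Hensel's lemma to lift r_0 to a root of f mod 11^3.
r_2 = 1262 (mod 1331)

Hensel: r_{i+1} = r_i − f(r_i)·(f′(r_i))^{-1} mod 11^{i+2}, f′(x) = 2x + 7. Iterate:
  r_0 = 8 (mod 11)
  r_1 = 52 (mod 121)
  r_2 = 1262 (mod 1331)
Final: r = 1262 satisfies f(r) ≡ 0 mod 11^3.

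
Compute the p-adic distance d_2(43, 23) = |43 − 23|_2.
d_2(43, 23) = 1/4

Step 1 — x − y = 43 − 23 = 20. Step 2 — v_2(20) = 2 (factor: 20 = (2^2 · 5); the sign does not affect v_p). Step 3 — |x − y|_2 = 2^{-2} = 1/4.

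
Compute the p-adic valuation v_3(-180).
v_3(-180) = 2

v_3(n) is the largest exponent k such that 3^k divides n. Factor out: -180 = -3^2 · 20. (Sign doesn't affect v_p.) So v_3(-180) = 2.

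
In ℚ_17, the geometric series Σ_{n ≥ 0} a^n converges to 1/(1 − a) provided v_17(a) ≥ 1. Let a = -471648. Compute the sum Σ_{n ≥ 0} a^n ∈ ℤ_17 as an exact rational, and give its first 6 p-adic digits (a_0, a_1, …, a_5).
Σ a^n = 1/(1 − a) = 1/471649;  first 6 digits = (1, 0, 0, 6, 11, 16)

v_17(a) = 3 ≥ 1, so the series converges in ℤ_17 to 1/(1 − a) = 1/(1 − (-471648)) = 1/471649. Expand this rational in ℤ_17: compute digits iteratively via d_i = x_i mod 17, x_{i+1} = (x_i − d_i)/17. The first 6 digits are (1, 0, 0, 6, 11, 16).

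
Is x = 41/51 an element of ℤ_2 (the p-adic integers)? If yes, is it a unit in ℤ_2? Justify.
x ∈ ℤ_2^× (unit); v_2(x) = 0

ℤ_2 = {x ∈ ℚ_2 : v_2(x) ≥ 0} and ℤ_2^× = {x ∈ ℤ_2 : v_2(x) = 0}. Here v_2(41/51) = v_2(num) − v_2(den) = 0; compare against these criteria.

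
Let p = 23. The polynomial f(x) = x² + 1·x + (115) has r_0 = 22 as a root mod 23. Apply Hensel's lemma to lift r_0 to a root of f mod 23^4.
r_3 = 256679 (mod 279841)

Hensel: r_{i+1} = r_i − f(r_i)·(f′(r_i))^{-1} mod 23^{i+2}, f′(x) = 2x + 1. Iterate:
  r_0 = 22 (mod 23)
  r_1 = 114 (mod 529)
  r_2 = 1172 (mod 12167)
  r_3 = 256679 (mod 279841)
Final: r = 256679 satisfies f(r) ≡ 0 mod 23^4.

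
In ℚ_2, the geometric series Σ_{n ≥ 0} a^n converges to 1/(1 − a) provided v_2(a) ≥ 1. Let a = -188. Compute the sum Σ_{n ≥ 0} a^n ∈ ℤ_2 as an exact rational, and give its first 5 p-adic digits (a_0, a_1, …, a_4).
Σ a^n = 1/(1 − a) = 1/189;  first 5 digits = (1, 0, 1, 0, 1)

v_2(a) = 2 ≥ 1, so the series converges in ℤ_2 to 1/(1 − a) = 1/(1 − (-188)) = 1/189. Expand this rational in ℤ_2: compute digits iteratively via d_i = x_i mod 2, x_{i+1} = (x_i − d_i)/2. The first 5 digits are (1, 0, 1, 0, 1).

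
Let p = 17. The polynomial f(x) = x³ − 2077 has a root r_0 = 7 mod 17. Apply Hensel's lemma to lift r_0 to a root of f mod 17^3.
r_2 = 4631 (mod 4913)

Hensel: r_{i+1} = r_i − f(r_i)/f′(r_i) mod 17^{i+2}, where f′(x) = 3x². Iterate:
  r_0 = 7 (mod 17)
  r_1 = 7 (mod 289)
  r_2 = 4631 (mod 4913)
Final: r = 4631 with f(r) ≡ 0 mod 17^3.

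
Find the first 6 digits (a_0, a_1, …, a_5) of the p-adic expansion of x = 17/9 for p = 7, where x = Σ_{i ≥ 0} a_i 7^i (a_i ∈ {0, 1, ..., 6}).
(a_0, …, a_5) = (5, 5, 0, 3, 5, 0)

v_7(17/9) = 0 (numerator and denominator both coprime to 7), so x ∈ ℤ_7^×. Compute digits iteratively via a_i = x_i mod 7, x_{i+1} = (x_i − a_i)/7, with x_0 = x:
  x_0 = 17/9;  a_0 = 5;  x_1 = (x_0 − 5)/7 = -4/9
  x_1 = -4/9;  a_1 = 5;  x_2 = (x_1 − 5)/7 = -7/9
  x_2 = -7/9;  a_2 = 0;  x_3 = (x_2 − 0)/7 = -1/9
  x_3 = -1/9;  a_3 = 3;  x_4 = (x_3 − 3)/7 = -4/9
  x_4 = -4/9;  a_4 = 5;  x_5 = (x_4 − 5)/7 = -7/9
  x_5 = -7/9;  a_5 = 0;  x_6 = (x_5 − 0)/7 = -1/9
Digits: (5, 5, 0, 3, 5, 0).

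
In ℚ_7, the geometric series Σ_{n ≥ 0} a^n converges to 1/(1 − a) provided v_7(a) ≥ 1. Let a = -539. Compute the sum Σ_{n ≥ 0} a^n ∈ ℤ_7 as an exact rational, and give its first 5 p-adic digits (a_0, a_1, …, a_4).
Σ a^n = 1/(1 − a) = 1/540;  first 5 digits = (1, 0, 3, 5, 1)

v_7(a) = 2 ≥ 1, so the series converges in ℤ_7 to 1/(1 − a) = 1/(1 − (-539)) = 1/540. Expand this rational in ℤ_7: compute digits iteratively via d_i = x_i mod 7, x_{i+1} = (x_i − d_i)/7. The first 5 digits are (1, 0, 3, 5, 1).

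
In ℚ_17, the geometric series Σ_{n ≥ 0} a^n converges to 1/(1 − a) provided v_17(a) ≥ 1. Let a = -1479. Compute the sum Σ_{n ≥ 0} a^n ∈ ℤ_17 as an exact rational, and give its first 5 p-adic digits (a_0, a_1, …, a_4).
Σ a^n = 1/(1 − a) = 1/1480;  first 5 digits = (1, 15, 15, 11, 15)

v_17(a) = 1 ≥ 1, so the series converges in ℤ_17 to 1/(1 − a) = 1/(1 − (-1479)) = 1/1480. Expand this rational in ℤ_17: compute digits iteratively via d_i = x_i mod 17, x_{i+1} = (x_i − d_i)/17. The first 5 digits are (1, 15, 15, 11, 15).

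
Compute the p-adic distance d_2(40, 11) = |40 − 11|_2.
d_2(40, 11) = 1

Step 1 — x − y = 40 − 11 = 29. Step 2 — v_2(29) = 0 (factor: 29 = (2^0 · 29); the sign does not affect v_p). Step 3 — |x − y|_2 = 2^{0} = 1.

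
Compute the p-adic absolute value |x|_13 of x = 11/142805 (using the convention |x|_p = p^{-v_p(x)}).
|11/142805|_13 = 28561

Step 1 — compute v_13(x) by factoring powers of 13 out of the numerator and denominator: v_13(11/142805) = -4. Step 2 — apply |x|_p = p^{-v_p(x)} = 13^{4} = 28561.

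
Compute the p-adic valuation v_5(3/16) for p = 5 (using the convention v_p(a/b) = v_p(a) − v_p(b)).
v_5(3/16) = 0

Factor powers of 5 from the numerator and denominator of the reduced fraction: 3 = 5^0 · 3 and 16 = 5^0 · 16. Apply v_p(a/b) = v_p(a) − v_p(b): v_5(3/16) = 0 − 0 = 0.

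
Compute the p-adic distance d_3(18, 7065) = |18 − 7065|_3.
d_3(18, 7065) = 1/243

Step 1 — x − y = 18 − 7065 = -7047. Step 2 — v_3(-7047) = 5 (factor: -7047 = −(3^5 · 29); the sign does not affect v_p). Step 3 — |x − y|_3 = 3^{-5} = 1/243.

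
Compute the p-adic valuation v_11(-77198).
v_11(-77198) = 3

v_11(n) is the largest exponent k such that 11^k divides n. Factor out: -77198 = -11^3 · 58. (Sign doesn't affect v_p.) So v_11(-77198) = 3.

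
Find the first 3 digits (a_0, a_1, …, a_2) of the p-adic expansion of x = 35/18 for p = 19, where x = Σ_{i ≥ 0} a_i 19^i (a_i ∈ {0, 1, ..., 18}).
(a_0, …, a_2) = (3, 1, 1)

v_19(35/18) = 0 (numerator and denominator both coprime to 19), so x ∈ ℤ_19^×. Compute digits iteratively via a_i = x_i mod 19, x_{i+1} = (x_i − a_i)/19, with x_0 = x:
  x_0 = 35/18;  a_0 = 3;  x_1 = (x_0 − 3)/19 = -1/18
  x_1 = -1/18;  a_1 = 1;  x_2 = (x_1 − 1)/19 = -1/18
  x_2 = -1/18;  a_2 = 1;  x_3 = (x_2 − 1)/19 = -1/18
Digits: (3, 1, 1).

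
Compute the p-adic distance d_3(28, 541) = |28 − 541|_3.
d_3(28, 541) = 1/27

Step 1 — x − y = 28 − 541 = -513. Step 2 — v_3(-513) = 3 (factor: -513 = −(3^3 · 19); the sign does not affect v_p). Step 3 — |x − y|_3 = 3^{-3} = 1/27.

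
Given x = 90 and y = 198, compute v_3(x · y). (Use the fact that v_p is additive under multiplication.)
v_3(17820) = 4

v_p(x) = 2 (factor: 90 = 3^2 · 10); v_p(y) = 2 (factor: 198 = 3^2 · 22). Additivity: v_p(xy) = v_p(x) + v_p(y) = 2 + 2 = 4. (Direct check: xy = 17820 = 3^4 · (220).)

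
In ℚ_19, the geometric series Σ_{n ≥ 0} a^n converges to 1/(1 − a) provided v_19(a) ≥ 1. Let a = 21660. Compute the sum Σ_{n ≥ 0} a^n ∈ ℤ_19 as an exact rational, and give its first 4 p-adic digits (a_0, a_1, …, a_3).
Σ a^n = 1/(1 − a) = -1/21659;  first 4 digits = (1, 0, 3, 3)

v_19(a) = 2 ≥ 1, so the series converges in ℤ_19 to 1/(1 − a) = 1/(1 − 21660) = -1/21659. Expand this rational in ℤ_19: compute digits iteratively via d_i = x_i mod 19, x_{i+1} = (x_i − d_i)/19. The first 4 digits are (1, 0, 3, 3).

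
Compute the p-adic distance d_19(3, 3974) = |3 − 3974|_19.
d_19(3, 3974) = 1/361

Step 1 — x − y = 3 − 3974 = -3971. Step 2 — v_19(-3971) = 2 (factor: -3971 = −(19^2 · 11); the sign does not affect v_p). Step 3 — |x − y|_19 = 19^{-2} = 1/361.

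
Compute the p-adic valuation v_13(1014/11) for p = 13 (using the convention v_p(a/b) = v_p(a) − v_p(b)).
v_13(1014/11) = 2

Factor powers of 13 from the numerator and denominator of the reduced fraction: 1014 = 13^2 · 6 and 11 = 13^0 · 11. Apply v_p(a/b) = v_p(a) − v_p(b): v_13(1014/11) = 2 − 0 = 2.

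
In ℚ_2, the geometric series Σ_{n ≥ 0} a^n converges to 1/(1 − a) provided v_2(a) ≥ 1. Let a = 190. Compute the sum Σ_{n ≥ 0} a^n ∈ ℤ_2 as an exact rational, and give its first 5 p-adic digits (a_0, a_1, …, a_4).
Σ a^n = 1/(1 − a) = -1/189;  first 5 digits = (1, 1, 0, 1, 0)

v_2(a) = 1 ≥ 1, so the series converges in ℤ_2 to 1/(1 − a) = 1/(1 − 190) = -1/189. Expand this rational in ℤ_2: compute digits iteratively via d_i = x_i mod 2, x_{i+1} = (x_i − d_i)/2. The first 5 digits are (1, 1, 0, 1, 0).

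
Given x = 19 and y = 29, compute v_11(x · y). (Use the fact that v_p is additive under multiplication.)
v_11(551) = 0

v_p(x) = 0 (factor: 19 = 11^0 · 19); v_p(y) = 0 (factor: 29 = 11^0 · 29). Additivity: v_p(xy) = v_p(x) + v_p(y) = 0 + 0 = 0. (Direct check: xy = 551 = 11^0 · (551).)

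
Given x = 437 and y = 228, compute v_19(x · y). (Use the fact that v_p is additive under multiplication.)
v_19(99636) = 2

v_p(x) = 1 (factor: 437 = 19^1 · 23); v_p(y) = 1 (factor: 228 = 19^1 · 12). Additivity: v_p(xy) = v_p(x) + v_p(y) = 1 + 1 = 2. (Direct check: xy = 99636 = 19^2 · (276).)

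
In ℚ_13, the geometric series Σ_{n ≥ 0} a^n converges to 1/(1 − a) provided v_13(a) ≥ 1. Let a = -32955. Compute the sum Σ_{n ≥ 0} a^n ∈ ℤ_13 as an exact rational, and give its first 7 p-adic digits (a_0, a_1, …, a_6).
Σ a^n = 1/(1 − a) = 1/32956;  first 7 digits = (1, 0, 0, 11, 11, 12, 3)

v_13(a) = 3 ≥ 1, so the series converges in ℤ_13 to 1/(1 − a) = 1/(1 − (-32955)) = 1/32956. Expand this rational in ℤ_13: compute digits iteratively via d_i = x_i mod 13, x_{i+1} = (x_i − d_i)/13. The first 7 digits are (1, 0, 0, 11, 11, 12, 3).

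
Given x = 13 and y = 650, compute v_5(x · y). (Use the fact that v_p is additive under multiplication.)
v_5(8450) = 2

v_p(x) = 0 (factor: 13 = 5^0 · 13); v_p(y) = 2 (factor: 650 = 5^2 · 26). Additivity: v_p(xy) = v_p(x) + v_p(y) = 0 + 2 = 2. (Direct check: xy = 8450 = 5^2 · (338).)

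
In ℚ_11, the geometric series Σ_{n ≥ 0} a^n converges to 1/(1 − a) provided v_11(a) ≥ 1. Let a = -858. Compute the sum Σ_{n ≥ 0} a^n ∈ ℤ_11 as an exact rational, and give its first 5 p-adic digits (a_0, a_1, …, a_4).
Σ a^n = 1/(1 − a) = 1/859;  first 5 digits = (1, 10, 4, 1, 8)

v_11(a) = 1 ≥ 1, so the series converges in ℤ_11 to 1/(1 − a) = 1/(1 − (-858)) = 1/859. Expand this rational in ℤ_11: compute digits iteratively via d_i = x_i mod 11, x_{i+1} = (x_i − d_i)/11. The first 5 digits are (1, 10, 4, 1, 8).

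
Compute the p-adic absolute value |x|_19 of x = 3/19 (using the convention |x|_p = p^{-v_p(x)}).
|3/19|_19 = 19

Step 1 — compute v_19(x) by factoring powers of 19 out of the numerator and denominator: v_19(3/19) = -1. Step 2 — apply |x|_p = p^{-v_p(x)} = 19^{1} = 19.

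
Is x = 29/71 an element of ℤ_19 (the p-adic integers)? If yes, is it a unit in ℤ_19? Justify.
x ∈ ℤ_19^× (unit); v_19(x) = 0

ℤ_19 = {x ∈ ℚ_19 : v_19(x) ≥ 0} and ℤ_19^× = {x ∈ ℤ_19 : v_19(x) = 0}. Here v_19(29/71) = v_19(num) − v_19(den) = 0; compare against these criteria.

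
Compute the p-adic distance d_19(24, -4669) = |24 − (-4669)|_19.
d_19(24, -4669) = 1/361

Step 1 — x − y = 24 − (-4669) = 4693. Step 2 — v_19(4693) = 2 (factor: 4693 = (19^2 · 13); the sign does not affect v_p). Step 3 — |x − y|_19 = 19^{-2} = 1/361.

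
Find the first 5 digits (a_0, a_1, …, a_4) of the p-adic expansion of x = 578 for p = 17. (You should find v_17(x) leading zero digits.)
(a_0, …, a_4) = (0, 0, 2, 0, 0)

v_17(578) = 2, so a_0 = ... = a_1 = 0. Factor out: x = 17^2 · u with u = 2 a unit in ℤ_17. Expand u iteratively via a_{v+i} = u_i mod 17, u_{i+1} = (u_i − a_{v+i})/17:
  u_0 = 2;  a_2 = 2;  u_1 = (u_0 − 2)/17 = 0
  u_1 = 0;  a_3 = 0;  u_2 = (u_1 − 0)/17 = 0
  u_2 = 0;  a_4 = 0;  u_3 = (u_2 − 0)/17 = 0
Digits: (0, 0, 2, 0, 0).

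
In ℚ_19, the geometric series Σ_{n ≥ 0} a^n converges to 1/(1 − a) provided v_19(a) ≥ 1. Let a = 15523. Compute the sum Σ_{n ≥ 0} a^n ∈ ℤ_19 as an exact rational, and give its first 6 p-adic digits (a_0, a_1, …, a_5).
Σ a^n = 1/(1 − a) = -1/15522;  first 6 digits = (1, 0, 5, 2, 6, 2)

v_19(a) = 2 ≥ 1, so the series converges in ℤ_19 to 1/(1 − a) = 1/(1 − 15523) = -1/15522. Expand this rational in ℤ_19: compute digits iteratively via d_i = x_i mod 19, x_{i+1} = (x_i − d_i)/19. The first 6 digits are (1, 0, 5, 2, 6, 2).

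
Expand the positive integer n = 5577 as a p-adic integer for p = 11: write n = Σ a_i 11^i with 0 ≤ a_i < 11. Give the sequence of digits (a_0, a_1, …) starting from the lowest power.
(a_0, a_1, …) = (0, 1, 2, 4)

Repeated division by 11 gives the digits low-to-high: 5577 = 1·11^1 + 2·11^2 + 4·11^3. Digit sequence: (0, 1, 2, 4).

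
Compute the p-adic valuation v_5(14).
v_5(14) = 0

v_5(n) is the largest exponent k such that 5^k divides n. Factor out: 14 = 5^0 · 14. (Sign doesn't affect v_p.) So v_5(14) = 0.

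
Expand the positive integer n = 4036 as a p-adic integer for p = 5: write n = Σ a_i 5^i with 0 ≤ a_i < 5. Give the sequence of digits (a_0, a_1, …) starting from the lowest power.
(a_0, a_1, …) = (1, 2, 1, 2, 1, 1)

Repeated division by 5 gives the digits low-to-high: 4036 = 1 + 2·5^1 + 1·5^2 + 2·5^3 + 1·5^4 + 1·5^5. Digit sequence: (1, 2, 1, 2, 1, 1).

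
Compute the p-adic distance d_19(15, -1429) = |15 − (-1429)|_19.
d_19(15, -1429) = 1/361

Step 1 — x − y = 15 − (-1429) = 1444. Step 2 — v_19(1444) = 2 (factor: 1444 = (19^2 · 4); the sign does not affect v_p). Step 3 — |x − y|_19 = 19^{-2} = 1/361.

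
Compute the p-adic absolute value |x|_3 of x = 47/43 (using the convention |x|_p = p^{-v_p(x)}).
|47/43|_3 = 1

Step 1 — compute v_3(x) by factoring powers of 3 out of the numerator and denominator: v_3(47/43) = 0. Step 2 — apply |x|_p = p^{-v_p(x)} = 3^{0} = 1.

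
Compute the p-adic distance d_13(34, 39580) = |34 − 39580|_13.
d_13(34, 39580) = 1/2197

Step 1 — x − y = 34 − 39580 = -39546. Step 2 — v_13(-39546) = 3 (factor: -39546 = −(13^3 · 18); the sign does not affect v_p). Step 3 — |x − y|_13 = 13^{-3} = 1/2197.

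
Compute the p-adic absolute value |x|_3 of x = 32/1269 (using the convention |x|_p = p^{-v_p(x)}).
|32/1269|_3 = 27

Step 1 — compute v_3(x) by factoring powers of 3 out of the numerator and denominator: v_3(32/1269) = -3. Step 2 — apply |x|_p = p^{-v_p(x)} = 3^{3} = 27.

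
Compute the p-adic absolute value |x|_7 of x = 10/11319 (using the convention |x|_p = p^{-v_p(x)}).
|10/11319|_7 = 343

Step 1 — compute v_7(x) by factoring powers of 7 out of the numerator and denominator: v_7(10/11319) = -3. Step 2 — apply |x|_p = p^{-v_p(x)} = 7^{3} = 343.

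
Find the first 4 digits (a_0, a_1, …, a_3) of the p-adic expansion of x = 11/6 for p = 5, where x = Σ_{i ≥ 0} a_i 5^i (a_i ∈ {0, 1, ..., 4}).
(a_0, …, a_3) = (1, 1, 4, 0)

v_5(11/6) = 0 (numerator and denominator both coprime to 5), so x ∈ ℤ_5^×. Compute digits iteratively via a_i = x_i mod 5, x_{i+1} = (x_i − a_i)/5, with x_0 = x:
  x_0 = 11/6;  a_0 = 1;  x_1 = (x_0 − 1)/5 = 1/6
  x_1 = 1/6;  a_1 = 1;  x_2 = (x_1 − 1)/5 = -1/6
  x_2 = -1/6;  a_2 = 4;  x_3 = (x_2 − 4)/5 = -5/6
  x_3 = -5/6;  a_3 = 0;  x_4 = (x_3 − 0)/5 = -1/6
Digits: (1, 1, 4, 0).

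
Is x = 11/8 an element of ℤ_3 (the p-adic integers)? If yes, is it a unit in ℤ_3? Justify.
x ∈ ℤ_3^× (unit); v_3(x) = 0

ℤ_3 = {x ∈ ℚ_3 : v_3(x) ≥ 0} and ℤ_3^× = {x ∈ ℤ_3 : v_3(x) = 0}. Here v_3(11/8) = v_3(num) − v_3(den) = 0; compare against these criteria.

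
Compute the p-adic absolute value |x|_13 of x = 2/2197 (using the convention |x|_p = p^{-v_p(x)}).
|2/2197|_13 = 2197

Step 1 — compute v_13(x) by factoring powers of 13 out of the numerator and denominator: v_13(2/2197) = -3. Step 2 — apply |x|_p = p^{-v_p(x)} = 13^{3} = 2197.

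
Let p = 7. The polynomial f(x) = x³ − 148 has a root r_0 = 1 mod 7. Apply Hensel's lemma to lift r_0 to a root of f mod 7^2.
r_1 = 1 (mod 49)

Hensel: r_{i+1} = r_i − f(r_i)/f′(r_i) mod 7^{i+2}, where f′(x) = 3x². Iterate:
  r_0 = 1 (mod 7)
  r_1 = 1 (mod 49)
Final: r = 1 with f(r) ≡ 0 mod 7^2.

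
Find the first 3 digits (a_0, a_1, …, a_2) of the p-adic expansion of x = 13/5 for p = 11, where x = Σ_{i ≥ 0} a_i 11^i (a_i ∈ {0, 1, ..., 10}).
(a_0, …, a_2) = (7, 4, 4)

v_11(13/5) = 0 (numerator and denominator both coprime to 11), so x ∈ ℤ_11^×. Compute digits iteratively via a_i = x_i mod 11, x_{i+1} = (x_i − a_i)/11, with x_0 = x:
  x_0 = 13/5;  a_0 = 7;  x_1 = (x_0 − 7)/11 = -2/5
  x_1 = -2/5;  a_1 = 4;  x_2 = (x_1 − 4)/11 = -2/5
  x_2 = -2/5;  a_2 = 4;  x_3 = (x_2 − 4)/11 = -2/5
Digits: (7, 4, 4).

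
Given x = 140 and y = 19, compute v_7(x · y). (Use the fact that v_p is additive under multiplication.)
v_7(2660) = 1

v_p(x) = 1 (factor: 140 = 7^1 · 20); v_p(y) = 0 (factor: 19 = 7^0 · 19). Additivity: v_p(xy) = v_p(x) + v_p(y) = 1 + 0 = 1. (Direct check: xy = 2660 = 7^1 · (380).)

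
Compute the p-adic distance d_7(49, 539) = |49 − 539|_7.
d_7(49, 539) = 1/49

Step 1 — x − y = 49 − 539 = -490. Step 2 — v_7(-490) = 2 (factor: -490 = −(7^2 · 10); the sign does not affect v_p). Step 3 — |x − y|_7 = 7^{-2} = 1/49.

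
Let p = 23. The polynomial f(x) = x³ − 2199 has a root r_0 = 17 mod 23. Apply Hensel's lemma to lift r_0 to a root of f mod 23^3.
r_2 = 5997 (mod 12167)

Hensel: r_{i+1} = r_i − f(r_i)/f′(r_i) mod 23^{i+2}, where f′(x) = 3x². Iterate:
  r_0 = 17 (mod 23)
  r_1 = 178 (mod 529)
  r_2 = 5997 (mod 12167)
Final: r = 5997 with f(r) ≡ 0 mod 23^3.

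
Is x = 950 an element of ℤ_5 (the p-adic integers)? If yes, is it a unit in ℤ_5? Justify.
x ∈ ℤ_5 but not a unit; v_5(x) = 2 > 0

ℤ_5 = {x ∈ ℚ_5 : v_5(x) ≥ 0} and ℤ_5^× = {x ∈ ℤ_5 : v_5(x) = 0}. Here v_5(950) = v_5(num) − v_5(den) = 2; compare against these criteria.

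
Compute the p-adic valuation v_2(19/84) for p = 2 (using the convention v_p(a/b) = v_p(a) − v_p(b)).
v_2(19/84) = -2

Factor powers of 2 from the numerator and denominator of the reduced fraction: 19 = 2^0 · 19 and 84 = 2^2 · 21. Apply v_p(a/b) = v_p(a) − v_p(b): v_2(19/84) = 0 − 2 = -2.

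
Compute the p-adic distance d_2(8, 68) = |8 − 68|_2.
d_2(8, 68) = 1/4

Step 1 — x − y = 8 − 68 = -60. Step 2 — v_2(-60) = 2 (factor: -60 = −(2^2 · 15); the sign does not affect v_p). Step 3 — |x − y|_2 = 2^{-2} = 1/4.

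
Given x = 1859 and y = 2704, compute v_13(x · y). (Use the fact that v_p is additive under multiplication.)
v_13(5026736) = 4

v_p(x) = 2 (factor: 1859 = 13^2 · 11); v_p(y) = 2 (factor: 2704 = 13^2 · 16). Additivity: v_p(xy) = v_p(x) + v_p(y) = 2 + 2 = 4. (Direct check: xy = 5026736 = 13^4 · (176).)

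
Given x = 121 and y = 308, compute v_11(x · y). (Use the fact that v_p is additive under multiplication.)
v_11(37268) = 3

v_p(x) = 2 (factor: 121 = 11^2 · 1); v_p(y) = 1 (factor: 308 = 11^1 · 28). Additivity: v_p(xy) = v_p(x) + v_p(y) = 2 + 1 = 3. (Direct check: xy = 37268 = 11^3 · (28).)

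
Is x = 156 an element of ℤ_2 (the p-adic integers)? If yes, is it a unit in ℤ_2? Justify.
x ∈ ℤ_2 but not a unit; v_2(x) = 2 > 0

ℤ_2 = {x ∈ ℚ_2 : v_2(x) ≥ 0} and ℤ_2^× = {x ∈ ℤ_2 : v_2(x) = 0}. Here v_2(156) = v_2(num) − v_2(den) = 2; compare against these criteria.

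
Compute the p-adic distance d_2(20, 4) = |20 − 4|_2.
d_2(20, 4) = 1/16

Step 1 — x − y = 20 − 4 = 16. Step 2 — v_2(16) = 4 (factor: 16 = (2^4 · 1); the sign does not affect v_p). Step 3 — |x − y|_2 = 2^{-4} = 1/16.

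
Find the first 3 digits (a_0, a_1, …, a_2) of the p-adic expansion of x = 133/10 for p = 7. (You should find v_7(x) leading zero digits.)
(a_0, …, a_2) = (0, 4, 6)

v_7(133/10) = 1, so a_0 = ... = a_0 = 0. Factor out: x = 7^1 · u with u = 19/10 a unit in ℤ_7. Expand u iteratively via a_{v+i} = u_i mod 7, u_{i+1} = (u_i − a_{v+i})/7:
  u_0 = 19/10;  a_1 = 4;  u_1 = (u_0 − 4)/7 = -3/10
  u_1 = -3/10;  a_2 = 6;  u_2 = (u_1 − 6)/7 = -9/10
Digits: (0, 4, 6).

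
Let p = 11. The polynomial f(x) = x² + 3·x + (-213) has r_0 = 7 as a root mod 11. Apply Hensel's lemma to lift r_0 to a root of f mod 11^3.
r_2 = 293 (mod 1331)

Hensel: r_{i+1} = r_i − f(r_i)·(f′(r_i))^{-1} mod 11^{i+2}, f′(x) = 2x + 3. Iterate:
  r_0 = 7 (mod 11)
  r_1 = 51 (mod 121)
  r_2 = 293 (mod 1331)
Final: r = 293 satisfies f(r) ≡ 0 mod 11^3.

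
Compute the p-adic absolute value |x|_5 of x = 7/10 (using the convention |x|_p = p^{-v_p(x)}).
|7/10|_5 = 5

Step 1 — compute v_5(x) by factoring powers of 5 out of the numerator and denominator: v_5(7/10) = -1. Step 2 — apply |x|_p = p^{-v_p(x)} = 5^{1} = 5.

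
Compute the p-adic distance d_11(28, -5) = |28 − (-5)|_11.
d_11(28, -5) = 1/11

Step 1 — x − y = 28 − (-5) = 33. Step 2 — v_11(33) = 1 (factor: 33 = (11^1 · 3); the sign does not affect v_p). Step 3 — |x − y|_11 = 11^{-1} = 1/11.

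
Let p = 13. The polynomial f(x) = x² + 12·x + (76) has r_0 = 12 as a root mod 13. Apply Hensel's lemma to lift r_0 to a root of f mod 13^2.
r_1 = 77 (mod 169)

Hensel: r_{i+1} = r_i − f(r_i)·(f′(r_i))^{-1} mod 13^{i+2}, f′(x) = 2x + 12. Iterate:
  r_0 = 12 (mod 13)
  r_1 = 77 (mod 169)
Final: r = 77 satisfies f(r) ≡ 0 mod 13^2.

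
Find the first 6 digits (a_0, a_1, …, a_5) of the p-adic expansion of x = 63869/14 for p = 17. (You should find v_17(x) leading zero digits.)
(a_0, …, a_5) = (0, 0, 0, 7, 13, 15)

v_17(63869/14) = 3, so a_0 = ... = a_2 = 0. Factor out: x = 17^3 · u with u = 13/14 a unit in ℤ_17. Expand u iteratively via a_{v+i} = u_i mod 17, u_{i+1} = (u_i − a_{v+i})/17:
  u_0 = 13/14;  a_3 = 7;  u_1 = (u_0 − 7)/17 = -5/14
  u_1 = -5/14;  a_4 = 13;  u_2 = (u_1 − 13)/17 = -11/14
  u_2 = -11/14;  a_5 = 15;  u_3 = (u_2 − 15)/17 = -13/14
Digits: (0, 0, 0, 7, 13, 15).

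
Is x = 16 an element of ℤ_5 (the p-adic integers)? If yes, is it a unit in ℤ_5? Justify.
x ∈ ℤ_5^× (unit); v_5(x) = 0

ℤ_5 = {x ∈ ℚ_5 : v_5(x) ≥ 0} and ℤ_5^× = {x ∈ ℤ_5 : v_5(x) = 0}. Here v_5(16) = v_5(num) − v_5(den) = 0; compare against these criteria.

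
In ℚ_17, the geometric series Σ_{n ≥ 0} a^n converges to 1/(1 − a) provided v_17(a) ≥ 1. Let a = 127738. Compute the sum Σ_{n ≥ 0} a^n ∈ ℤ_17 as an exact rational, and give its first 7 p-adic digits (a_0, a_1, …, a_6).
Σ a^n = 1/(1 − a) = -1/127737;  first 7 digits = (1, 0, 0, 9, 1, 0, 13)

v_17(a) = 3 ≥ 1, so the series converges in ℤ_17 to 1/(1 − a) = 1/(1 − 127738) = -1/127737. Expand this rational in ℤ_17: compute digits iteratively via d_i = x_i mod 17, x_{i+1} = (x_i − d_i)/17. The first 7 digits are (1, 0, 0, 9, 1, 0, 13).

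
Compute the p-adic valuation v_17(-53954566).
v_17(-53954566) = 5

v_17(n) is the largest exponent k such that 17^k divides n. Factor out: -53954566 = -17^5 · 38. (Sign doesn't affect v_p.) So v_17(-53954566) = 5.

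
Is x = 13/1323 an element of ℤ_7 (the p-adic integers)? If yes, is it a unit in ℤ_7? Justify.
x ∉ ℤ_7 (v_7(x) = -2 < 0)

ℤ_7 = {x ∈ ℚ_7 : v_7(x) ≥ 0} and ℤ_7^× = {x ∈ ℤ_7 : v_7(x) = 0}. Here v_7(13/1323) = v_7(num) − v_7(den) = -2; compare against these criteria.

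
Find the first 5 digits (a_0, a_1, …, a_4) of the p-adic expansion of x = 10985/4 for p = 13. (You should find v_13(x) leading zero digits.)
(a_0, …, a_4) = (0, 0, 0, 11, 9)

v_13(10985/4) = 3, so a_0 = ... = a_2 = 0. Factor out: x = 13^3 · u with u = 5/4 a unit in ℤ_13. Expand u iteratively via a_{v+i} = u_i mod 13, u_{i+1} = (u_i − a_{v+i})/13:
  u_0 = 5/4;  a_3 = 11;  u_1 = (u_0 − 11)/13 = -3/4
  u_1 = -3/4;  a_4 = 9;  u_2 = (u_1 − 9)/13 = -3/4
Digits: (0, 0, 0, 11, 9).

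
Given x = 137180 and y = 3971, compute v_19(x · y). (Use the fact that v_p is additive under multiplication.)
v_19(544741780) = 5

v_p(x) = 3 (factor: 137180 = 19^3 · 20); v_p(y) = 2 (factor: 3971 = 19^2 · 11). Additivity: v_p(xy) = v_p(x) + v_p(y) = 3 + 2 = 5. (Direct check: xy = 544741780 = 19^5 · (220).)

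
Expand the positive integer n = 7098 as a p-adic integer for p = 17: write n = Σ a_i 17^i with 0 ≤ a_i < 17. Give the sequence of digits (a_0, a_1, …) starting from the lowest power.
(a_0, a_1, …) = (9, 9, 7, 1)

Repeated division by 17 gives the digits low-to-high: 7098 = 9 + 9·17^1 + 7·17^2 + 1·17^3. Digit sequence: (9, 9, 7, 1).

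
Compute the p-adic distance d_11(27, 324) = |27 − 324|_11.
d_11(27, 324) = 1/11

Step 1 — x − y = 27 − 324 = -297. Step 2 — v_11(-297) = 1 (factor: -297 = −(11^1 · 27); the sign does not affect v_p). Step 3 — |x − y|_11 = 11^{-1} = 1/11.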